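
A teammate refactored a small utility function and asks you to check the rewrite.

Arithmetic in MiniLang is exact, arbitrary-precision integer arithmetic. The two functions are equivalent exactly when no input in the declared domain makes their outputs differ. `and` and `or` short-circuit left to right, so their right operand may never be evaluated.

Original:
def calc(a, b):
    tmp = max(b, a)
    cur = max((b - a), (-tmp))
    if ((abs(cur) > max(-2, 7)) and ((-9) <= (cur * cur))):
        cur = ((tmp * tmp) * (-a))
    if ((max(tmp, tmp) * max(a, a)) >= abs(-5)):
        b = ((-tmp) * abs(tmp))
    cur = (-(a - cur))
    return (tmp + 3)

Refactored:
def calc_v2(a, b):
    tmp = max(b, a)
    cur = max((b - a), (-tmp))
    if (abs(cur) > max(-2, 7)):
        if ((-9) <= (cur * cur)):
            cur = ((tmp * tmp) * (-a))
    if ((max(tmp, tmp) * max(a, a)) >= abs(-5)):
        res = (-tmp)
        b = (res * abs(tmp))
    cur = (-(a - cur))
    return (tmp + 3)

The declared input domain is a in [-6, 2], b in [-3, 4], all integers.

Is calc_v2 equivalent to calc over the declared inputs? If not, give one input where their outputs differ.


Comparing the listings, the differences include: branching structure differs, statement counts differ, local variable names differ, boolean connective usage differs.
Spot check at a=1, b=-2 — calc: tmp=1, then cur=-1, then ((abs(cur) > max(-2, 7)) and ((-9) <= (cur * cur))) is false, then ((max(tmp, tmp) * max(a, a)) >= abs(-5)) is false, then cur=-2, then returns 4. calc_v2: tmp=1, then cur=-1, then (abs(cur) > max(-2, 7)) is false, then ((max(tmp, tmp) * max(a, a)) >= abs(-5)) is false, then cur=-2, then returns 4. Both give 4.
Every one of the 72 inputs gives matching results.
verdict: equivalent


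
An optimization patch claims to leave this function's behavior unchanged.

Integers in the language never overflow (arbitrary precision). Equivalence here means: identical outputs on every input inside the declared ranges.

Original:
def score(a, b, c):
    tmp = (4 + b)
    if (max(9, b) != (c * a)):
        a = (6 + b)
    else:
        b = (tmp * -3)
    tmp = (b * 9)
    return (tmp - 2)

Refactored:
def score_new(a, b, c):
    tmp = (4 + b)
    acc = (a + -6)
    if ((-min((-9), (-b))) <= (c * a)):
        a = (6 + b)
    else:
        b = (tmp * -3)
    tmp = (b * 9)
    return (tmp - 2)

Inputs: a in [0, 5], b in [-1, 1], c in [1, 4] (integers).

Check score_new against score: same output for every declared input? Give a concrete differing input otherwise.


a=0, b=-1, c=1 yields -11 from score but -83 from score_new.
verdict: not equivalent; witness: a=0, b=-1, c=1


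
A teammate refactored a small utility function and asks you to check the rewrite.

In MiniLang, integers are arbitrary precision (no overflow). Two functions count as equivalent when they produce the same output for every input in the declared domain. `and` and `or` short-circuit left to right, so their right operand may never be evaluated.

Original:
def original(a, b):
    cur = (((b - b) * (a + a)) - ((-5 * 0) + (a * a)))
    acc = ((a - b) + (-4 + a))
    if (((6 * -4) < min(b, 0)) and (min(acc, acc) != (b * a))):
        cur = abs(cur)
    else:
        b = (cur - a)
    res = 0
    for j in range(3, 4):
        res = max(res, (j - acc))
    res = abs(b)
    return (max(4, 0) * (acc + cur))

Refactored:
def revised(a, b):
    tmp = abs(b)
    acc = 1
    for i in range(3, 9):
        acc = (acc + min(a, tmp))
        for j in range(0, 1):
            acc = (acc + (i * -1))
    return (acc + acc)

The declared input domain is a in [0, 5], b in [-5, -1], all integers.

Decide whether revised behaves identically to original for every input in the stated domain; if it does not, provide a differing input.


Run the pair on a=0, b=-5.
original: cur becomes 0; next acc becomes 1; next (((6 * -4) < min(b, 0)) and (min(acc, acc) != (b * a))) evaluates to true; next cur becomes 0; next res becomes 0; next at j=3:; next res becomes 2; next res becomes 5; next final value 4
revised: tmp becomes 5; next acc becomes 1; next at i=3:; next acc becomes 1; next at j=0:; next acc becomes -2; next at i=4:; next acc becomes -2; next at j=0:; next acc becomes -6; next at i=5:; next acc becomes -6; next at j=0:; next acc becomes -11; next at i=6:; next acc becomes -11; next at j=0:; next acc becomes -17; next at i=7:; next acc becomes -17; next at j=0:; next acc becomes -24; next at i=8:; next acc becomes -24; next at j=0:; next acc becomes -32; next final value -64
4 and -64 differ, so these are not the same function on this domain.
verdict: not equivalent; witness: a=0, b=-5


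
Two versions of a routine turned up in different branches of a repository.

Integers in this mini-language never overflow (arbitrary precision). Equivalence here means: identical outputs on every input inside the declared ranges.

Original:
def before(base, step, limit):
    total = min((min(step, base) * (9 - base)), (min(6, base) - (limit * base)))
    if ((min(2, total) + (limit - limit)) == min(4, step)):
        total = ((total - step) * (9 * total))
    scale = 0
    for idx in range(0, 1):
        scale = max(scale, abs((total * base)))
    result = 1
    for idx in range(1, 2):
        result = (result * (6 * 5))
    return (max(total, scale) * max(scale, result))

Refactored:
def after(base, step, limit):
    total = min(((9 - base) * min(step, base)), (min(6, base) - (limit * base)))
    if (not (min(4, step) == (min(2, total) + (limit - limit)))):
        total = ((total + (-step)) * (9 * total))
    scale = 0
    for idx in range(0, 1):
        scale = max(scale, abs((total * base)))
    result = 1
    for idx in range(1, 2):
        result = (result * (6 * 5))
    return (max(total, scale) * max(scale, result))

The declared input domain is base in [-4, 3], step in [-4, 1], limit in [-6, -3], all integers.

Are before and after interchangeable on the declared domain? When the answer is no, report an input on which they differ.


There is a counterexample at base=-4, step=-4, limit=-6: 43264 on one side, 8074100736 on the other.
before: total=-52, then ((min(2, total) + (limit - limit)) == min(4, step)) is false, then scale=0, then (idx=0), then scale=208, then result=1, then (idx=1), then result=30, then returns 43264
after: total=-52, then (not (min(4, step) == (min(2, total) + (limit - limit)))) is true, then total=22464, then scale=0, then (idx=0), then scale=89856, then result=1, then (idx=1), then result=30, then returns 8074100736
verdict: not equivalent; witness: base=-4, step=-4, limit=-6


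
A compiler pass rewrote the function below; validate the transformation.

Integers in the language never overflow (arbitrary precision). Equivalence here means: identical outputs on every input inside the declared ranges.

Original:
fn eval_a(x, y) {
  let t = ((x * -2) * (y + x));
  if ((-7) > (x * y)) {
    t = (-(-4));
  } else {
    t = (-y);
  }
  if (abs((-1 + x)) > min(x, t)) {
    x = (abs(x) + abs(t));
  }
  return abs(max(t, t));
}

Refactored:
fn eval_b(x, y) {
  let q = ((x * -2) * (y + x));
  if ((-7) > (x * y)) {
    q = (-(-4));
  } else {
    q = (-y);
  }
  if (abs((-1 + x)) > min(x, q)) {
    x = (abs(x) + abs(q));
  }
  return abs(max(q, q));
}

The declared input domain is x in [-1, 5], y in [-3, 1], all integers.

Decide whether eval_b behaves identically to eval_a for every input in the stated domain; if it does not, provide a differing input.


Differences: local variable names differ — yet all 35 inputs agree.
verdict: equivalent


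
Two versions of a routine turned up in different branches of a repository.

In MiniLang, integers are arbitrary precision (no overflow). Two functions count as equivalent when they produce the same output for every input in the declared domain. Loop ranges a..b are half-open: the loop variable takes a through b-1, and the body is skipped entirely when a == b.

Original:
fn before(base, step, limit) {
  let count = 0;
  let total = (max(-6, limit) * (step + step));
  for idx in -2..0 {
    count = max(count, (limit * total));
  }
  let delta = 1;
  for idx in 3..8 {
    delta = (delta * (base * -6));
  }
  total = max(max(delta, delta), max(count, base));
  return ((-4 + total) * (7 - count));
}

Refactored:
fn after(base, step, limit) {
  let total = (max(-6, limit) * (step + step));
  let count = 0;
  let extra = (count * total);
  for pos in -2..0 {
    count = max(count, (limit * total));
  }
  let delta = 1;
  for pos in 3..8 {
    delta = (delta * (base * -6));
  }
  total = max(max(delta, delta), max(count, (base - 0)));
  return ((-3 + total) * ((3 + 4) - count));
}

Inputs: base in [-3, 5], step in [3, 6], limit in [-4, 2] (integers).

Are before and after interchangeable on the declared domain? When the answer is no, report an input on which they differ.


Take base=-3, step=3, limit=-4.
before: count := 0 | total := -24 | iter idx=-2: | count := 96 | iter idx=-1: | count := 96 | delta := 1 | iter idx=3: | delta := 18 | iter idx=4: | delta := 324 | iter idx=5: | delta := 5832 | iter idx=6: | delta := 104976 | iter idx=7: | delta := 1889568 | total := 1889568 | result -168171196
after: total := -24 | count := 0 | extra := 0 | iter pos=-2: | count := 96 | iter pos=-1: | count := 96 | delta := 1 | iter pos=3: | delta := 18 | iter pos=4: | delta := 324 | iter pos=5: | delta := 5832 | iter pos=6: | delta := 104976 | iter pos=7: | delta := 1889568 | total := 1889568 | result -168171285
-168171196 vs -168171285 — the two versions disagree here.
verdict: not equivalent; witness: base=-3, step=3, limit=-4


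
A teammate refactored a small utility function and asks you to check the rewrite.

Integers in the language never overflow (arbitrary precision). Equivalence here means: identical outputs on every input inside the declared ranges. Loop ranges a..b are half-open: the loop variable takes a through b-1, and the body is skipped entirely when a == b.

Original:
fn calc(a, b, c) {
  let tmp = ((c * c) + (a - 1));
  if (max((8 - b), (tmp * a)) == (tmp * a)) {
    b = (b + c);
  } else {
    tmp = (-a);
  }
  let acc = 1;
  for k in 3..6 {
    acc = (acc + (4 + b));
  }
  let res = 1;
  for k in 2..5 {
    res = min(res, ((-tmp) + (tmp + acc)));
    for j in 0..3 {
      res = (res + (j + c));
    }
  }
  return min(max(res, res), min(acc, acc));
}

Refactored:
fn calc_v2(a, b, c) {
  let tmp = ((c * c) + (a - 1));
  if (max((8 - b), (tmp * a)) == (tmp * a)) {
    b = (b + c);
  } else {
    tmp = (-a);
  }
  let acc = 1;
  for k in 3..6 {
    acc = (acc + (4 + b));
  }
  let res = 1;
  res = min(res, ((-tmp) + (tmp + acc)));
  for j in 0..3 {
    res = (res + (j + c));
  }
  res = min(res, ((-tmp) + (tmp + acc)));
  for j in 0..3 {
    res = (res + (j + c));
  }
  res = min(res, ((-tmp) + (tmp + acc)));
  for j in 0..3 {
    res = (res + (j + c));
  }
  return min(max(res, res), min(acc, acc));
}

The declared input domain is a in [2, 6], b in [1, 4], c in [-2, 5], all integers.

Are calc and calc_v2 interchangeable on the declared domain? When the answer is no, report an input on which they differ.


Differences: statement counts differ; arithmetic usage differs; min/max/abs usage differs; loop structure differs — yet all 160 inputs agree.
verdict: equivalent


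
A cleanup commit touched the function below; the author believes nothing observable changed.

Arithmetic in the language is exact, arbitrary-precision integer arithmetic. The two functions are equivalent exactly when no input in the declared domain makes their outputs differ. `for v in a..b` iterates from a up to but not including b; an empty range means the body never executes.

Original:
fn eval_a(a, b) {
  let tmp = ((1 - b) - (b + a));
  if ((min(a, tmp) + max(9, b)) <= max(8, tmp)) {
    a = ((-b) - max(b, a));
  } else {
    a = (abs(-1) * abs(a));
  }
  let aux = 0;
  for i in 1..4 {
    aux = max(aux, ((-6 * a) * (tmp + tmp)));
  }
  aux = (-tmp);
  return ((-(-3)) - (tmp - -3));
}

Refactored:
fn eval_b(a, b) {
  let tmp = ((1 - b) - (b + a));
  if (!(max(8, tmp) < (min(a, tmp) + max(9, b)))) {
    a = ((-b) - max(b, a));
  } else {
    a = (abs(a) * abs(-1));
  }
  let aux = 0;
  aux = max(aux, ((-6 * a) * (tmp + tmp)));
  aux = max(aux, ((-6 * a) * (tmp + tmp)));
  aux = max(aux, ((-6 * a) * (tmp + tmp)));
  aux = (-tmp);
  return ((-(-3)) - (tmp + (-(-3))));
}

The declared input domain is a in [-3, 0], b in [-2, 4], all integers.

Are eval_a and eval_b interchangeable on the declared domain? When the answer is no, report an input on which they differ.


Differences: comparison usage differs; local variable names differ; arithmetic usage differs; min/max/abs usage differs; loop structure differs; constant usage differs; statement counts differ; boolean connective usage differs — yet all 28 inputs agree.
verdict: equivalent


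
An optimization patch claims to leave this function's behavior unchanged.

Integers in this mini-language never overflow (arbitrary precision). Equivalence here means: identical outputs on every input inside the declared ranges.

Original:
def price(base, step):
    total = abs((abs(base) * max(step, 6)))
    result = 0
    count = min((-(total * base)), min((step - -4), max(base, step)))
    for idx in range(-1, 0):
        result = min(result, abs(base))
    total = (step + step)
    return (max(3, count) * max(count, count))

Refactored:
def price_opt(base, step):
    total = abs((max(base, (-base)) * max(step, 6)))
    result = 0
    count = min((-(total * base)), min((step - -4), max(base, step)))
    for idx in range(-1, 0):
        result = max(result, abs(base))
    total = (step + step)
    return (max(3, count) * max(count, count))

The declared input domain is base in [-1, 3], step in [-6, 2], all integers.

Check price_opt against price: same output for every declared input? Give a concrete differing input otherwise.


Although `min(result, abs(base))` became `max(result, abs(base))`, no input in the stated domain can expose it.
Tracing base=0, step=2: price: total becomes 0; next result becomes 0; next count becomes 0; next at idx=-1:; next result becomes 0; next total becomes 4; next final value 0 | price_opt: total becomes 0; next result becomes 0; next count becomes 0; next at idx=-1:; next result becomes 0; next total becomes 4; next final value 0 — matching result 0.
An exhaustive pass over the 45 declared inputs shows identical outputs.
verdict: equivalent


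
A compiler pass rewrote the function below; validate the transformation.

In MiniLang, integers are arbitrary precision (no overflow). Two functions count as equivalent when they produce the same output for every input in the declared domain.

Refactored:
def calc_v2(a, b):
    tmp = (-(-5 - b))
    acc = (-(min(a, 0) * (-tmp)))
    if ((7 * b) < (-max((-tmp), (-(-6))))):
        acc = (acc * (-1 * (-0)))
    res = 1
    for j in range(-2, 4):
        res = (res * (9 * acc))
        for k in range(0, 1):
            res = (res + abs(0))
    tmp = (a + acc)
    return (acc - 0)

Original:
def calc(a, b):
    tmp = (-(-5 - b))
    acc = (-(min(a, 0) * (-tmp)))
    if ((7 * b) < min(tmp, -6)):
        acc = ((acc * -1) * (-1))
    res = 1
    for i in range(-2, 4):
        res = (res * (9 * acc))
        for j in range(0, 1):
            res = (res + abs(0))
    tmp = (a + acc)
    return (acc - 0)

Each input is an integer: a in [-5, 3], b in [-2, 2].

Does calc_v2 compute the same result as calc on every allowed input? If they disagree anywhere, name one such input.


There is a counterexample at a=-5, b=-2: -15 on one side, 0 on the other.
calc: tmp := 3 | acc := -15 | ((7 * b) < min(tmp, -6)): true | acc := -15 | res := 1 | iter i=-2: | res := -135 | iter j=0: | res := -135 | iter i=-1: | res := 18225 | iter j=0: | res := 18225 | iter i=0: | res := -2460375 | iter j=0: | res := -2460375 | iter i=1: | res := 332150625 | iter j=0: | res := 332150625 | iter i=2: | res := -44840334375 | iter j=0: | res := -44840334375 | iter i=3: | res := 6053445140625 | iter j=0: | res := 6053445140625 | tmp := -20 | result -15
calc_v2: tmp := 3 | acc := -15 | ((7 * b) < (-max((-tmp), (-(-6))))): true | acc := 0 | res := 1 | iter j=-2: | res := 0 | iter k=0: | res := 0 | iter j=-1: | res := 0 | iter k=0: | res := 0 | iter j=0: | res := 0 | iter k=0: | res := 0 | iter j=1: | res := 0 | iter k=0: | res := 0 | iter j=2: | res := 0 | iter k=0: | res := 0 | iter j=3: | res := 0 | iter k=0: | res := 0 | tmp := -5 | result 0
verdict: not equivalent; witness: a=-5, b=-2


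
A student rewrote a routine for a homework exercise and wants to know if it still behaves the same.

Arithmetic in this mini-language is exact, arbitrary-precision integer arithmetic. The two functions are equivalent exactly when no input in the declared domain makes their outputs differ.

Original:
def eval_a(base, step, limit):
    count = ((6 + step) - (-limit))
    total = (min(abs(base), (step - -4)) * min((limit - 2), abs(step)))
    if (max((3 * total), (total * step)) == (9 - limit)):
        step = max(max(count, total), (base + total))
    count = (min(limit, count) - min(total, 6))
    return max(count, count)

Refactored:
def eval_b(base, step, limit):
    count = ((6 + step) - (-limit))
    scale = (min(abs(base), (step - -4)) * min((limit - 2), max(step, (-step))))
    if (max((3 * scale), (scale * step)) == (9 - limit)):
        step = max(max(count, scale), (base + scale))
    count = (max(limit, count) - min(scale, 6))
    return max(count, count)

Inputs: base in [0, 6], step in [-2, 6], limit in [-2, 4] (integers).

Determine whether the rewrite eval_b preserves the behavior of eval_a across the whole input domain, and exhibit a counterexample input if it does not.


These are not equivalent — on base=0, step=-2, limit=-2 the outputs split (-2 vs 2).
eval_a: count becomes 2; next total becomes 0; next (max((3 * total), (total * step)) == (9 - limit)) evaluates to false; next count becomes -2; next final value -2
eval_b: count becomes 2; next scale becomes 0; next (max((3 * scale), (scale * step)) == (9 - limit)) evaluates to false; next count becomes 2; next final value 2
verdict: not equivalent; witness: base=0, step=-2, limit=-2


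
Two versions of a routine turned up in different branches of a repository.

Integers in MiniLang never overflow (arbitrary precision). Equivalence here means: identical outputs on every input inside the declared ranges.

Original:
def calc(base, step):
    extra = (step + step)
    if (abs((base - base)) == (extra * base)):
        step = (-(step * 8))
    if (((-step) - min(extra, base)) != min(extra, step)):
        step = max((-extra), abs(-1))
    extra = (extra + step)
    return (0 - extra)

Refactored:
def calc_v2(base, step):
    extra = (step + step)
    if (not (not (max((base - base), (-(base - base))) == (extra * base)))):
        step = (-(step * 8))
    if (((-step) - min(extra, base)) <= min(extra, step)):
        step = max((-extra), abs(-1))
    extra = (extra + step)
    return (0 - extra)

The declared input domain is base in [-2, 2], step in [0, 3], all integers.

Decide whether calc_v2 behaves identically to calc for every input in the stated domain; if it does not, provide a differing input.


These are not equivalent — on base=-2, step=0 the outputs split (-1 vs 0).
calc: extra becomes 0; next (abs((base - base)) == (extra * base)) evaluates to true; next step becomes 0; next (((-step) - min(extra, base)) != min(extra, step)) evaluates to true; next step becomes 1; next extra becomes 1; next final value -1
calc_v2: extra becomes 0; next (not (not (max((base - base), (-(base - base))) == (extra * base)))) evaluates to true; next step becomes 0; next (((-step) - min(extra, base)) <= min(extra, step)) evaluates to false; next extra becomes 0; next final value 0
verdict: not equivalent; witness: base=-2, step=0


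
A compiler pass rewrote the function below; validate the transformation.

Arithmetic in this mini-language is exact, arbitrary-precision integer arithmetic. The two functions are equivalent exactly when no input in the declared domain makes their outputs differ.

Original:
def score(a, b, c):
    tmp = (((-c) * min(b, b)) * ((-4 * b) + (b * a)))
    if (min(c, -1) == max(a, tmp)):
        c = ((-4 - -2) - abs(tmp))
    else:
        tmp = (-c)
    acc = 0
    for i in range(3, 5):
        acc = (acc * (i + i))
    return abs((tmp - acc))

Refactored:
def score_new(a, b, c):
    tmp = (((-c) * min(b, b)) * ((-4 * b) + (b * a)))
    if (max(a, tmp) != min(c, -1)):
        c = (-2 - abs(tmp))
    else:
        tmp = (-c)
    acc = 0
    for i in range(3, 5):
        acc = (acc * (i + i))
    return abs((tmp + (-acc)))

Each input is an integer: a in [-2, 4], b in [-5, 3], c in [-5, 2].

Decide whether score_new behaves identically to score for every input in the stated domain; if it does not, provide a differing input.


Input a=-2, b=-5, c=-5: 5 from score versus 750 from score_new.
verdict: not equivalent; witness: a=-2, b=-5, c=-5


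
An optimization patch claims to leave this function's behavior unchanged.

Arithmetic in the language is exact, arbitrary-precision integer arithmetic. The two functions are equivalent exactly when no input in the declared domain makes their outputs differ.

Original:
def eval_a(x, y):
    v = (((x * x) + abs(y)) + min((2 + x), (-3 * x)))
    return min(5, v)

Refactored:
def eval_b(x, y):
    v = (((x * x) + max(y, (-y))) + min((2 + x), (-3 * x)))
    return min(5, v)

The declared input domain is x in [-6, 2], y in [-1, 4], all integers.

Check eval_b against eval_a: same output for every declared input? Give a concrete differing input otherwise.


Comparing the listings, the differences include: min/max/abs usage differs.
One worked example (x=-2, y=-1) — eval_a: v = 5; return 5; eval_b: v = 5; return 5; agreement on 5.
Every one of the 54 inputs gives matching results.
verdict: equivalent


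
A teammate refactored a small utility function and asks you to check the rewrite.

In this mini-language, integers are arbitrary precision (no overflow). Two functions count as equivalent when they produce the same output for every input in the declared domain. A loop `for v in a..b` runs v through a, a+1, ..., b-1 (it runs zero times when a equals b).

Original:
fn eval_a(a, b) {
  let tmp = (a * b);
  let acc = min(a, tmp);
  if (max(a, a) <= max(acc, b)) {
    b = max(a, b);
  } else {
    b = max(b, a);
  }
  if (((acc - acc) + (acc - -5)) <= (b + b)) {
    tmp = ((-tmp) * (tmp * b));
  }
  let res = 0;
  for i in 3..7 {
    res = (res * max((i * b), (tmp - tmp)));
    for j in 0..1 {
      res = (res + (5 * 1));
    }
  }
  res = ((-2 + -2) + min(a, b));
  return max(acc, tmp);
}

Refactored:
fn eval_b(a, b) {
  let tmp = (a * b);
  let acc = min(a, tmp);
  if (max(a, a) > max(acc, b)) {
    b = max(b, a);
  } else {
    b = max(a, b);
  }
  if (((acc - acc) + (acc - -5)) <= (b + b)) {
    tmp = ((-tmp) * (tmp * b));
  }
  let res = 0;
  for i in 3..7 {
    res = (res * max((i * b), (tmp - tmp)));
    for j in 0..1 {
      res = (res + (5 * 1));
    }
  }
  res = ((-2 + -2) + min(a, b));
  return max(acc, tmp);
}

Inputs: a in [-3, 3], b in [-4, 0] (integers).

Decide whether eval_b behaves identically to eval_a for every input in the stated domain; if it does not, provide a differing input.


Behavior is preserved: although comparison usage differs, the outputs never diverge.
Spot check at a=-1, b=-1 — eval_a: tmp = 1; acc = -1; (max(a, a) <= max(acc, b)) -> true; b = -1; (((acc - acc) + (acc - -5)) <= (b + b)) -> false; res = 0; [i=3]; res = 0; [j=0]; res = 5; [i=4]; res = 0; [j=0]; res = 5; [i=5]; res = 0; [j=0]; res = 5; [i=6]; res = 0; [j=0]; res = 5; res = -5; return 1. eval_b: tmp = 1; acc = -1; (max(a, a) > max(acc, b)) -> false; b = -1; (((acc - acc) + (acc - -5)) <= (b + b)) -> false; res = 0; [i=3]; res = 0; [j=0]; res = 5; [i=4]; res = 0; [j=0]; res = 5; [i=5]; res = 0; [j=0]; res = 5; [i=6]; res = 0; [j=0]; res = 5; res = -5; return 1. Both give 1.
Every one of the 35 inputs gives matching results.
verdict: equivalent


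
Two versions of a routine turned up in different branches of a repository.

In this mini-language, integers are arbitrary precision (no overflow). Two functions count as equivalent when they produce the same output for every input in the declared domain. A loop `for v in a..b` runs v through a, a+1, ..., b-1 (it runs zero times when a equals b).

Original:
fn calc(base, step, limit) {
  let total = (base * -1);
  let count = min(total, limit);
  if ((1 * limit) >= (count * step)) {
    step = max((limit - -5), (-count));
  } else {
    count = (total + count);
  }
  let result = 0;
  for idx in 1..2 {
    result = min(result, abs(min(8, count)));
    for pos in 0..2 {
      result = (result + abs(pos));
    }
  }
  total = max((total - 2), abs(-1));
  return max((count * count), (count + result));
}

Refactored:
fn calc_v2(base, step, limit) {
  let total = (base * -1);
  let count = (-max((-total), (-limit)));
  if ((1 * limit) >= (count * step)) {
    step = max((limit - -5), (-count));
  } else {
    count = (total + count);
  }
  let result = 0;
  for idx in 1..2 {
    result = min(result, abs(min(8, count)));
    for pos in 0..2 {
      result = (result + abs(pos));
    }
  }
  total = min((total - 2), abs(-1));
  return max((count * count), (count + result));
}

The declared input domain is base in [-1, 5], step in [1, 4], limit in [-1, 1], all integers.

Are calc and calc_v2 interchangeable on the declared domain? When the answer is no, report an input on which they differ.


The edit looks behavioral (`max((total - 2), abs(-1))` became `min((total - 2), abs(-1))`), but over these ranges it never changes the outcome.
One worked example (base=-1, step=1, limit=0) — calc: total becomes 1; next count becomes 0; next ((1 * limit) >= (count * step)) evaluates to true; next step becomes 5; next result becomes 0; next at idx=1:; next result becomes 0; next at pos=0:; next result becomes 0; next at pos=1:; next result becomes 1; next total becomes 1; next final value 1; calc_v2: total becomes 1; next count becomes 0; next ((1 * limit) >= (count * step)) evaluates to true; next step becomes 5; next result becomes 0; next at idx=1:; next result becomes 0; next at pos=0:; next result becomes 0; next at pos=1:; next result becomes 1; next total becomes -1; next final value 1; agreement on 1.
An exhaustive pass over the 84 declared inputs shows identical outputs.
verdict: equivalent


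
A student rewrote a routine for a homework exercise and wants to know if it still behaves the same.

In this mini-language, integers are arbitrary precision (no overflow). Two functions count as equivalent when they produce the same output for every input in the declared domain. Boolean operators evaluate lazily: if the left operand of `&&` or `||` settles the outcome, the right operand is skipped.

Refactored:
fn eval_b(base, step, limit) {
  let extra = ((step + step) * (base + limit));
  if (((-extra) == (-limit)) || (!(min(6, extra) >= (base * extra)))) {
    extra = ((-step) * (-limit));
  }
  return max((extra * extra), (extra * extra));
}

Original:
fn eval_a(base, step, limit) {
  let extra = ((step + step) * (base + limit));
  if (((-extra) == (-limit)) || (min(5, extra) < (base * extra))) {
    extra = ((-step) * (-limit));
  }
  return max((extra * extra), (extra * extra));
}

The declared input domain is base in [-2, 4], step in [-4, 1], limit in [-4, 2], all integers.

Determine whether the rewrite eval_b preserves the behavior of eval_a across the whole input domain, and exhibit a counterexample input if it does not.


These are not equivalent — on base=1, step=-1, limit=-4 the outputs split (16 vs 36).
eval_a: extra = 6; (((-extra) == (-limit)) || (min(5, extra) < (base * extra))) -> true; extra = 4; return 16
eval_b: extra = 6; (((-extra) == (-limit)) || (!(min(6, extra) >= (base * extra)))) -> false; return 36
verdict: not equivalent; witness: base=1, step=-1, limit=-4


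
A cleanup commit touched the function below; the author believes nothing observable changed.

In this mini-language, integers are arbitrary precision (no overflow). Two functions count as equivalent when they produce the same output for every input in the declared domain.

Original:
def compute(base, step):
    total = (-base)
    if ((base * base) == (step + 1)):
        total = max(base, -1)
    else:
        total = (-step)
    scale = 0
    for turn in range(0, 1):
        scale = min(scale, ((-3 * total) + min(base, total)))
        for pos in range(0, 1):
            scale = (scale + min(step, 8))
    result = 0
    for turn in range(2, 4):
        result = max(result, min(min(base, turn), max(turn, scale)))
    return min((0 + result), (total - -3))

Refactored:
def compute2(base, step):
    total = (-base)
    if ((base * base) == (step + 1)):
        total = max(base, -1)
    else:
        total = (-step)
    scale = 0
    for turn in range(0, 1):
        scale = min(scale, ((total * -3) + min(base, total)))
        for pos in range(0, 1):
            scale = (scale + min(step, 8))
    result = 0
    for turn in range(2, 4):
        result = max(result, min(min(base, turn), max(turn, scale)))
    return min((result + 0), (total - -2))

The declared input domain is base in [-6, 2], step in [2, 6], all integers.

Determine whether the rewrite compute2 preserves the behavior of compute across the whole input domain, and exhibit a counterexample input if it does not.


On input base=-6, step=3, compute returns 0 while compute2 returns -1.
verdict: not equivalent; witness: base=-6, step=3


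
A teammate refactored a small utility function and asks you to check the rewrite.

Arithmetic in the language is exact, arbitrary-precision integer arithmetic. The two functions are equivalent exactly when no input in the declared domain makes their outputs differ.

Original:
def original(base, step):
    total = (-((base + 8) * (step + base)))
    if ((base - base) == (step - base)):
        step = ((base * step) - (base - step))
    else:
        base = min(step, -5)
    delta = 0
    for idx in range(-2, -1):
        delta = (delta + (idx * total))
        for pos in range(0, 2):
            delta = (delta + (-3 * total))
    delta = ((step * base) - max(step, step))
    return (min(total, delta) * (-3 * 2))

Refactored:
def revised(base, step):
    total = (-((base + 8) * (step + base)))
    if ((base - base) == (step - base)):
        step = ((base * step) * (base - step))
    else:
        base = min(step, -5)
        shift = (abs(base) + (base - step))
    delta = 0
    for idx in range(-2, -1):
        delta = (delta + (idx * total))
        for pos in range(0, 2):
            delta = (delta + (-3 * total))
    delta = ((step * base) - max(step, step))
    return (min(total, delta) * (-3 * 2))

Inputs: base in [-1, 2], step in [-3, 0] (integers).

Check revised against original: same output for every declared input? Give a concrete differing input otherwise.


Consider the input base=-1, step=-1.
original: total := 14 | ((base - base) == (step - base)): true | step := 1 | delta := 0 | iter idx=-2: | delta := -28 | iter pos=0: | delta := -70 | iter pos=1: | delta := -112 | delta := -2 | result 12
revised: total := 14 | ((base - base) == (step - base)): true | step := 0 | delta := 0 | iter idx=-2: | delta := -28 | iter pos=0: | delta := -70 | iter pos=1: | delta := -112 | delta := 0 | result 0
12 against 0: the behavior changed.
verdict: not equivalent; witness: base=-1, step=-1


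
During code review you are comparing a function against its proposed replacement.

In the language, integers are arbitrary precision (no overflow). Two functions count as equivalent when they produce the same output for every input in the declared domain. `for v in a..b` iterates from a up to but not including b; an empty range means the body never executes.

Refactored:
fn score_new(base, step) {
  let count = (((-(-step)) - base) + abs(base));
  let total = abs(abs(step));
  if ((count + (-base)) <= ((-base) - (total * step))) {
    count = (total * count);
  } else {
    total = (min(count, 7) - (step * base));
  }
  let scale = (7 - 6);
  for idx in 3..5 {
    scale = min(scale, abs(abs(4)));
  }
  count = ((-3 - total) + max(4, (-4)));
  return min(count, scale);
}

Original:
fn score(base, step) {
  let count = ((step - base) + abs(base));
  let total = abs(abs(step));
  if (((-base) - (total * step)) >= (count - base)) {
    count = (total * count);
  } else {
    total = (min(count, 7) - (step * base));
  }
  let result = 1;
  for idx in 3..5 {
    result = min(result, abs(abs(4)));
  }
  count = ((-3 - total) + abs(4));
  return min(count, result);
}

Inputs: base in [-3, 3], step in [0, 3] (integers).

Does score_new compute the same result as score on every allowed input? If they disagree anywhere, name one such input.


Behavior is preserved: although local variable names differ; arithmetic usage differs; comparison usage differs; min/max/abs usage differs; constant usage differs, the outputs never diverge.
One worked example (base=0, step=3) — score: count becomes 3; next total becomes 3; next (((-base) - (total * step)) >= (count - base)) evaluates to false; next total becomes 3; next result becomes 1; next at idx=3:; next result becomes 1; next at idx=4:; next result becomes 1; next count becomes -2; next final value -2; score_new: count becomes 3; next total becomes 3; next ((count + (-base)) <= ((-base) - (total * step))) evaluates to false; next total becomes 3; next scale becomes 1; next at idx=3:; next scale becomes 1; next at idx=4:; next scale becomes 1; next count becomes -2; next final value -2; agreement on -2.
Every one of the 28 inputs gives matching results.
verdict: equivalent


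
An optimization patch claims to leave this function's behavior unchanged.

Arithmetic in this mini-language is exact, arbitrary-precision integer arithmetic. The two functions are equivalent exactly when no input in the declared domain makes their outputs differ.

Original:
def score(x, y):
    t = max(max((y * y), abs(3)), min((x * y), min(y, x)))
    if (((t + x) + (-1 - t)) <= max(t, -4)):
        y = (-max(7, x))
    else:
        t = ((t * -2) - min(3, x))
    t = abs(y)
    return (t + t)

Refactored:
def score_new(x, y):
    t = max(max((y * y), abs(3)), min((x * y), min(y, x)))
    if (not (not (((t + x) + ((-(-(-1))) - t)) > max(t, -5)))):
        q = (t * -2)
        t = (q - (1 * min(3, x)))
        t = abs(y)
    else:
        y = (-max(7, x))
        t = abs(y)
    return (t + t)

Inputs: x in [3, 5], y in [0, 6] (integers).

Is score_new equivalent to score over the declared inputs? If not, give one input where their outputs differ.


The one real change (`-4` became `-5`) has no effect anywhere in the declared ranges.
One worked example (x=5, y=2) — score: t := 4 | (((t + x) + (-1 - t)) <= max(t, -4)): true | y := -7 | t := 7 | result 14; score_new: t := 4 | (not (not (((t + x) + ((-(-(-1))) - t)) > max(t, -5)))): false | y := -7 | t := 7 | result 14; agreement on 14.
An exhaustive pass over the 21 declared inputs shows identical outputs.
verdict: equivalent


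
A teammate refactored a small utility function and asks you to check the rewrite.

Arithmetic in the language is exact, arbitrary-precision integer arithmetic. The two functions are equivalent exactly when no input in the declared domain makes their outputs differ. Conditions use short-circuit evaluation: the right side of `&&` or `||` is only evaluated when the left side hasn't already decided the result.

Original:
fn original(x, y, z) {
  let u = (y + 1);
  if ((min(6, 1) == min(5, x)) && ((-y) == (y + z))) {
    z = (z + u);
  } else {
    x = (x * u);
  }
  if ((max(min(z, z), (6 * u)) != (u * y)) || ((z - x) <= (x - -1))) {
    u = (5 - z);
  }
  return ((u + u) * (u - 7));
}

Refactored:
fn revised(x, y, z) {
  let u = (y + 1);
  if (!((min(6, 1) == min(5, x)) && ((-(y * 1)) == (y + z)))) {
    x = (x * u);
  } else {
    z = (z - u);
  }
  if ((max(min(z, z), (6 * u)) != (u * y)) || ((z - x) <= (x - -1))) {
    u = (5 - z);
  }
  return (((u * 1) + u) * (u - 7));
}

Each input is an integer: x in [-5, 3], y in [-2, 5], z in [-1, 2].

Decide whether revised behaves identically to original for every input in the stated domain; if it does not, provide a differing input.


These are not equivalent — on x=1, y=0, z=0 the outputs split (-24 vs -12).
original: u becomes 1; next ((min(6, 1) == min(5, x)) && ((-y) == (y + z))) evaluates to true; next z becomes 1; next ((max(min(z, z), (6 * u)) != (u * y)) || ((z - x) <= (x - -1))) evaluates to true; next u becomes 4; next final value -24
revised: u becomes 1; next (!((min(6, 1) == min(5, x)) && ((-(y * 1)) == (y + z)))) evaluates to false; next z becomes -1; next ((max(min(z, z), (6 * u)) != (u * y)) || ((z - x) <= (x - -1))) evaluates to true; next u becomes 6; next final value -12
verdict: not equivalent; witness: x=1, y=0, z=0


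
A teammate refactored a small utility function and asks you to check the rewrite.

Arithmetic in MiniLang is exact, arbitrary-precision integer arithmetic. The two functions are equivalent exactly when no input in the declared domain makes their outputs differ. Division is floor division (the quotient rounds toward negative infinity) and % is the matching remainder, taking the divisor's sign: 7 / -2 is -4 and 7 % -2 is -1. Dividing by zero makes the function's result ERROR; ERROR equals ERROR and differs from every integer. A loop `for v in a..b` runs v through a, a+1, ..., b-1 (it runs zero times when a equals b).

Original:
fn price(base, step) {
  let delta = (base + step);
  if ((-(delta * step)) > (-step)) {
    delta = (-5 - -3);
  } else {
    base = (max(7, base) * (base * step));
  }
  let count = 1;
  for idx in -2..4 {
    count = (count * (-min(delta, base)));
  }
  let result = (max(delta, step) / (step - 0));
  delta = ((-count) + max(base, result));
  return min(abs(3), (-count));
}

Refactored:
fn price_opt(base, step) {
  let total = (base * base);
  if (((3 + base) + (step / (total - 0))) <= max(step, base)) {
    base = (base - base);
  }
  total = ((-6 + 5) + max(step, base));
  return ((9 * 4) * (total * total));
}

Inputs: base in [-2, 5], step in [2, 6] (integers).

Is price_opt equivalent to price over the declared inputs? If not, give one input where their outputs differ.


Try base=-2, step=2.
price: delta becomes 0; next ((-(delta * step)) > (-step)) evaluates to true; next delta becomes -2; next count becomes 1; next at idx=-2:; next count becomes 2; next at idx=-1:; next count becomes 4; next at idx=0:; next count becomes 8; next at idx=1:; next count becomes 16; next at idx=2:; next count becomes 32; next at idx=3:; next count becomes 64; next result becomes 1; next delta becomes -63; next final value -64
price_opt: total becomes 4; next (((3 + base) + (step / (total - 0))) <= max(step, base)) evaluates to true; next base becomes 0; next total becomes 1; next final value 36
-64 and 36 differ, so these are not the same function on this domain.
verdict: not equivalent; witness: base=-2, step=2


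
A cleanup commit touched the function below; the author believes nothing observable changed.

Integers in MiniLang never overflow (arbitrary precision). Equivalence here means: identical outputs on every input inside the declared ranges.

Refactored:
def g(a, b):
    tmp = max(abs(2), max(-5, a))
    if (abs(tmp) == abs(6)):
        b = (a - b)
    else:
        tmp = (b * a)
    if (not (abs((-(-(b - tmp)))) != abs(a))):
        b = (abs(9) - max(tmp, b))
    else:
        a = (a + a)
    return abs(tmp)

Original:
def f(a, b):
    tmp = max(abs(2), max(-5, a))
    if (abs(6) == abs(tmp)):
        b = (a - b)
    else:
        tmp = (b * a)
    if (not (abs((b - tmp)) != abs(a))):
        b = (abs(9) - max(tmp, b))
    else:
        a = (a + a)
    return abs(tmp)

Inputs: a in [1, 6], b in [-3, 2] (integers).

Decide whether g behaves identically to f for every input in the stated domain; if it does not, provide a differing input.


Changes here: same computation, different form; the full 36-point sweep finds no disagreement.
verdict: equivalent


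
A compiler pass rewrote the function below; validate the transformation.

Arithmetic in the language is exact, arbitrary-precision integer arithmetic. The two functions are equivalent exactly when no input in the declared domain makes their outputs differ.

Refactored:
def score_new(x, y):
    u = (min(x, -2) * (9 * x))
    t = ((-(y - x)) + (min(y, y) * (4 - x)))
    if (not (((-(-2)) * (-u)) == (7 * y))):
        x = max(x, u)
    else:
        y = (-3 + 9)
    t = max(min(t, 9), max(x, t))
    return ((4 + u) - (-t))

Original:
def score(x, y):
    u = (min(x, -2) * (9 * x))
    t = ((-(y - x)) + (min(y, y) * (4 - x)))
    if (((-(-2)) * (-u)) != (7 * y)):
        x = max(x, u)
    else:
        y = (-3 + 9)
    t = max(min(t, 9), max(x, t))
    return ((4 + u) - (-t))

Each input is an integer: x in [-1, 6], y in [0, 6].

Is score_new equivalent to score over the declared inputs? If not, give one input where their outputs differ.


This is a faithful refactor — boolean connective usage differs, comparison usage differs, but the computed results match everywhere.
Tracing x=1, y=3: score: u = -18; t = 7; (((-(-2)) * (-u)) != (7 * y)) -> true; x = 1; t = 7; return -7 | score_new: u = -18; t = 7; (not (((-(-2)) * (-u)) == (7 * y))) -> true; x = 1; t = 7; return -7 — matching result -7.
Across all 56 domain points the two functions coincide.
verdict: equivalent
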